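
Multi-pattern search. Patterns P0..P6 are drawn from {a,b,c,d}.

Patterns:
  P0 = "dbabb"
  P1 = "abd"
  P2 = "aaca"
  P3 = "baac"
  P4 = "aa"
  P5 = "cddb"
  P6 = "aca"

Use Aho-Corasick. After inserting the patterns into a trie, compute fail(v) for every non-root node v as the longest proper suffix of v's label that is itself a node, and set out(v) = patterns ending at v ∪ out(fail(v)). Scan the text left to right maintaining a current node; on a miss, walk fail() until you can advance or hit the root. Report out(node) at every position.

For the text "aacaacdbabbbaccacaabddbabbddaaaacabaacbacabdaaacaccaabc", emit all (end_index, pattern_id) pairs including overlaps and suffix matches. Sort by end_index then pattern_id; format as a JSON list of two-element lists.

Construct AC machine:
Trie nodes:
  0='ε' goto a→6 b→12 c→16 d→1
  1='d' goto b→2
  2='db' goto a→3
  3='dba' goto b→4
  4='dbab' goto b→5
  5='dbabb' goto ·  [P0 ends]
  6='a' goto a→9 b→7 c→20
  7='ab' goto d→8
  8='abd' goto ·  [P1 ends]
  9='aa' goto c→10  [P4 ends]
  10='aac' goto a→11
  11='aaca' goto ·  [P2 ends]
  12='b' goto a→13
  13='ba' goto a→14
  14='baa' goto c→15
  15='baac' goto ·  [P3 ends]
  16='c' goto d→17
  17='cd' goto d→18
  18='cdd' goto b→19
  19='cddb' goto ·  [P5 ends]
  20='ac' goto a→21
  21='aca' goto ·  [P6 ends]

BFS fail/out derivation:
  fail(1) 'd': from fail(0)=0 chase 'd': 0 ⇒ 0;  out=∅∪out(0)=∅
  fail(6) 'a': from fail(0)=0 chase 'a': 0 ⇒ 0;  out=∅∪out(0)=∅
  fail(12) 'b': from fail(0)=0 chase 'b': 0 ⇒ 0;  out=∅∪out(0)=∅
  fail(16) 'c': from fail(0)=0 chase 'c': 0 ⇒ 0;  out=∅∪out(0)=∅
  fail(2) 'db': from fail(1)=0 chase 'b': 0 ⇒ 12;  out=∅∪out(12)=∅
  fail(7) 'ab': from fail(6)=0 chase 'b': 0 ⇒ 12;  out=∅∪out(12)=∅
  fail(9) 'aa': from fail(6)=0 chase 'a': 0 ⇒ 6;  out={4}∪out(6)={4}
  fail(13) 'ba': from fail(12)=0 chase 'a': 0 ⇒ 6;  out=∅∪out(6)=∅
  fail(17) 'cd': from fail(16)=0 chase 'd': 0 ⇒ 1;  out=∅∪out(1)=∅
  fail(20) 'ac': from fail(6)=0 chase 'c': 0 ⇒ 16;  out=∅∪out(16)=∅
  fail(3) 'dba': from fail(2)=12 chase 'a': 12 ⇒ 13;  out=∅∪out(13)=∅
  fail(8) 'abd': from fail(7)=12 chase 'd': 12→0 ⇒ 1;  out={1}∪out(1)={1}
  fail(10) 'aac': from fail(9)=6 chase 'c': 6 ⇒ 20;  out=∅∪out(20)=∅
  fail(14) 'baa': from fail(13)=6 chase 'a': 6 ⇒ 9;  out=∅∪out(9)={4}
  fail(18) 'cdd': from fail(17)=1 chase 'd': 1→0 ⇒ 1;  out=∅∪out(1)=∅
  fail(21) 'aca': from fail(20)=16 chase 'a': 16→0 ⇒ 6;  out={6}∪out(6)={6}
  fail(4) 'dbab': from fail(3)=13 chase 'b': 13→6 ⇒ 7;  out=∅∪out(7)=∅
  fail(11) 'aaca': from fail(10)=20 chase 'a': 20 ⇒ 21;  out={2}∪out(21)={2,6}
  fail(15) 'baac': from fail(14)=9 chase 'c': 9 ⇒ 10;  out={3}∪out(10)={3}
  fail(19) 'cddb': from fail(18)=1 chase 'b': 1 ⇒ 2;  out={5}∪out(2)={5}
  fail(5) 'dbabb': from fail(4)=7 chase 'b': 7→12→0 ⇒ 12;  out={0}∪out(12)={0}

Scan:
[0] read 'a'  n0⇒n6
[1] read 'a'  n6⇒n9  ** P4@[0:1]
[2] read 'c'  n9⇒n10
[3] read 'a'  n10⇒n11  ** P2@[0:3],P6@[1:3]
[4] read 'a'  n11⇒n9 ·f  ** P4@[3:4]
[5] read 'c'  n9⇒n10
[6] read 'd'  n10⇒n17 ·f
[7] read 'b'  n17⇒n2 ·f
[8] read 'a'  n2⇒n3
[9] read 'b'  n3⇒n4
[10] read 'b'  n4⇒n5  ** P0@[6:10]
[11] read 'b'  n5⇒n12 ·f
[12] read 'a'  n12⇒n13
[13] read 'c'  n13⇒n20 ·f
[14] read 'c'  n20⇒n16 ·f
[15] read 'a'  n16⇒n6 ·f
[16] read 'c'  n6⇒n20
[17] read 'a'  n20⇒n21  ** P6@[15:17]
[18] read 'a'  n21⇒n9 ·f  ** P4@[17:18]
[19] read 'b'  n9⇒n7 ·f
[20] read 'd'  n7⇒n8  ** P1@[18:20]
[21] read 'd'  n8⇒n1 ·f
[22] read 'b'  n1⇒n2
[23] read 'a'  n2⇒n3
[24] read 'b'  n3⇒n4
[25] read 'b'  n4⇒n5  ** P0@[21:25]
[26] read 'd'  n5⇒n1 ·f
[27] read 'd'  n1⇒n1 ·f
[28] read 'a'  n1⇒n6 ·f
[29] read 'a'  n6⇒n9  ** P4@[28:29]
[30] read 'a'  n9⇒n9 ·f  ** P4@[29:30]
[31] read 'a'  n9⇒n9 ·f  ** P4@[30:31]
[32] read 'c'  n9⇒n10
[33] read 'a'  n10⇒n11  ** P2@[30:33],P6@[31:33]
[34] read 'b'  n11⇒n7 ·f
[35] read 'a'  n7⇒n13 ·f
[36] read 'a'  n13⇒n14  ** P4@[35:36]
[37] read 'c'  n14⇒n15  ** P3@[34:37]
[38] read 'b'  n15⇒n12 ·f
[39] read 'a'  n12⇒n13
[40] read 'c'  n13⇒n20 ·f
[41] read 'a'  n20⇒n21  ** P6@[39:41]
[42] read 'b'  n21⇒n7 ·f
[43] read 'd'  n7⇒n8  ** P1@[41:43]
[44] read 'a'  n8⇒n6 ·f
[45] read 'a'  n6⇒n9  ** P4@[44:45]
[46] read 'a'  n9⇒n9 ·f  ** P4@[45:46]
[47] read 'c'  n9⇒n10
[48] read 'a'  n10⇒n11  ** P2@[45:48],P6@[46:48]
[49] read 'c'  n11⇒n20 ·f
[50] read 'c'  n20⇒n16 ·f
[51] read 'a'  n16⇒n6 ·f
[52] read 'a'  n6⇒n9  ** P4@[51:52]
[53] read 'b'  n9⇒n7 ·f
[54] read 'c'  n7⇒n16 ·f

Matches: [[1,4],[3,2],[3,6],[4,4],[10,0],[17,6],[18,4],[20,1],[25,0],[29,4],[30,4],[31,4],[33,2],[33,6],[36,4],[37,3],[41,6],[43,1],[45,4],[46,4],[48,2],[48,6],[52,4]]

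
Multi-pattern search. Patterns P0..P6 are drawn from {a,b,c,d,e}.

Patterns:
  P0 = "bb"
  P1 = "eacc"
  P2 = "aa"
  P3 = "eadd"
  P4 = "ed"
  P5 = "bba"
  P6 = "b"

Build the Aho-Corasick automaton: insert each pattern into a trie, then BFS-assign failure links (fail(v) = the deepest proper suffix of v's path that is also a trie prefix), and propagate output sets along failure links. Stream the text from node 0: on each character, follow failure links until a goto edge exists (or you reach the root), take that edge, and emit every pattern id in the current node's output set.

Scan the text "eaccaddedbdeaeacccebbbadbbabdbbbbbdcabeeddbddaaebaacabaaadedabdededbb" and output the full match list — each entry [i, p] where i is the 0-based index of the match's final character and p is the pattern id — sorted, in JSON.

Build:
Trie (insert patterns):
  0='ε' goto a→7 b→1 e→3
  1='b' goto b→2  [P6 ends]
  2='bb' goto a→12  [P0 ends]
  3='e' goto a→4 d→11
  4='ea' goto c→5 d→9
  5='eac' goto c→6
  6='eacc' goto ·  [P1 ends]
  7='a' goto a→8
  8='aa' goto ·  [P2 ends]
  9='ead' goto d→10
  10='eadd' goto ·  [P3 ends]
  11='ed' goto ·  [P4 ends]
  12='bba' goto ·  [P5 ends]

Failure links (BFS by depth):
  n1('b'): parent n0 fail=0; on 'b' 0 → fail=0;  out {6}∪∅={6}
  n3('e'): parent n0 fail=0; on 'e' 0 → fail=0;  out ∅∪∅=∅
  n7('a'): parent n0 fail=0; on 'a' 0 → fail=0;  out ∅∪∅=∅
  n2('bb'): parent n1 fail=0; on 'b' 0 → fail=1;  out {0}∪{6}={0,6}
  n4('ea'): parent n3 fail=0; on 'a' 0 → fail=7;  out ∅∪∅=∅
  n8('aa'): parent n7 fail=0; on 'a' 0 → fail=7;  out {2}∪∅={2}
  n11('ed'): parent n3 fail=0; on 'd' 0 → fail=0;  out {4}∪∅={4}
  n5('eac'): parent n4 fail=7; on 'c' 7→0 → fail=0;  out ∅∪∅=∅
  n9('ead'): parent n4 fail=7; on 'd' 7→0 → fail=0;  out ∅∪∅=∅
  n12('bba'): parent n2 fail=1; on 'a' 1→0 → fail=7;  out {5}∪∅={5}
  n6('eacc'): parent n5 fail=0; on 'c' 0 → fail=0;  out {1}∪∅={1}
  n10('eadd'): parent n9 fail=0; on 'd' 0 → fail=0;  out {3}∪∅={3}

Scan:
[0] read 'e'  n0⇒n3
[1] read 'a'  n3⇒n4
[2] read 'c'  n4⇒n5
[3] read 'c'  n5⇒n6  ** P1@[0:3]
[4] read 'a'  n6⇒n7 (via fail)
[5] read 'd'  n7⇒n0 (via fail)
[6] read 'd'  n0⇒n0
[7] read 'e'  n0⇒n3
[8] read 'd'  n3⇒n11  ** P4@[7:8]
[9] read 'b'  n11⇒n1 (via fail)  ** P6@[9:9]
[10] read 'd'  n1⇒n0 (via fail)
[11] read 'e'  n0⇒n3
[12] read 'a'  n3⇒n4
[13] read 'e'  n4⇒n3 (via fail)
[14] read 'a'  n3⇒n4
[15] read 'c'  n4⇒n5
[16] read 'c'  n5⇒n6  ** P1@[13:16]
[17] read 'c'  n6⇒n0 (via fail)
[18] read 'e'  n0⇒n3
[19] read 'b'  n3⇒n1 (via fail)  ** P6@[19:19]
[20] read 'b'  n1⇒n2  ** P0@[19:20],P6@[20:20]
[21] read 'b'  n2⇒n2 (via fail)  ** P0@[20:21],P6@[21:21]
[22] read 'a'  n2⇒n12  ** P5@[20:22]
[23] read 'd'  n12⇒n0 (via fail)
[24] read 'b'  n0⇒n1  ** P6@[24:24]
[25] read 'b'  n1⇒n2  ** P0@[24:25],P6@[25:25]
[26] read 'a'  n2⇒n12  ** P5@[24:26]
[27] read 'b'  n12⇒n1 (via fail)  ** P6@[27:27]
[28] read 'd'  n1⇒n0 (via fail)
[29] read 'b'  n0⇒n1  ** P6@[29:29]
[30] read 'b'  n1⇒n2  ** P0@[29:30],P6@[30:30]
[31] read 'b'  n2⇒n2 (via fail)  ** P0@[30:31],P6@[31:31]
[32] read 'b'  n2⇒n2 (via fail)  ** P0@[31:32],P6@[32:32]
[33] read 'b'  n2⇒n2 (via fail)  ** P0@[32:33],P6@[33:33]
[34] read 'd'  n2⇒n0 (via fail)
[35] read 'c'  n0⇒n0
[36] read 'a'  n0⇒n7
[37] read 'b'  n7⇒n1 (via fail)  ** P6@[37:37]
[38] read 'e'  n1⇒n3 (via fail)
[39] read 'e'  n3⇒n3 (via fail)
[40] read 'd'  n3⇒n11  ** P4@[39:40]
[41] read 'd'  n11⇒n0 (via fail)
[42] read 'b'  n0⇒n1  ** P6@[42:42]
[43] read 'd'  n1⇒n0 (via fail)
[44] read 'd'  n0⇒n0
[45] read 'a'  n0⇒n7
[46] read 'a'  n7⇒n8  ** P2@[45:46]
[47] read 'e'  n8⇒n3 (via fail)
[48] read 'b'  n3⇒n1 (via fail)  ** P6@[48:48]
[49] read 'a'  n1⇒n7 (via fail)
[50] read 'a'  n7⇒n8  ** P2@[49:50]
[51] read 'c'  n8⇒n0 (via fail)
[52] read 'a'  n0⇒n7
[53] read 'b'  n7⇒n1 (via fail)  ** P6@[53:53]
[54] read 'a'  n1⇒n7 (via fail)
[55] read 'a'  n7⇒n8  ** P2@[54:55]
[56] read 'a'  n8⇒n8 (via fail)  ** P2@[55:56]
[57] read 'd'  n8⇒n0 (via fail)
[58] read 'e'  n0⇒n3
[59] read 'd'  n3⇒n11  ** P4@[58:59]
[60] read 'a'  n11⇒n7 (via fail)
[61] read 'b'  n7⇒n1 (via fail)  ** P6@[61:61]
[62] read 'd'  n1⇒n0 (via fail)
[63] read 'e'  n0⇒n3
[64] read 'd'  n3⇒n11  ** P4@[63:64]
[65] read 'e'  n11⇒n3 (via fail)
[66] read 'd'  n3⇒n11  ** P4@[65:66]
[67] read 'b'  n11⇒n1 (via fail)  ** P6@[67:67]
[68] read 'b'  n1⇒n2  ** P0@[67:68],P6@[68:68]

All matches (sorted): [[3,1],[8,4],[9,6],[16,1],[19,6],[20,0],[20,6],[21,0],[21,6],[22,5],[24,6],[25,0],[25,6],[26,5],[27,6],[29,6],[30,0],[30,6],[31,0],[31,6],[32,0],[32,6],[33,0],[33,6],[37,6],[40,4],[42,6],[46,2],[48,6],[50,2],[53,6],[55,2],[56,2],[59,4],[61,6],[64,4],[66,4],[67,6],[68,0],[68,6]]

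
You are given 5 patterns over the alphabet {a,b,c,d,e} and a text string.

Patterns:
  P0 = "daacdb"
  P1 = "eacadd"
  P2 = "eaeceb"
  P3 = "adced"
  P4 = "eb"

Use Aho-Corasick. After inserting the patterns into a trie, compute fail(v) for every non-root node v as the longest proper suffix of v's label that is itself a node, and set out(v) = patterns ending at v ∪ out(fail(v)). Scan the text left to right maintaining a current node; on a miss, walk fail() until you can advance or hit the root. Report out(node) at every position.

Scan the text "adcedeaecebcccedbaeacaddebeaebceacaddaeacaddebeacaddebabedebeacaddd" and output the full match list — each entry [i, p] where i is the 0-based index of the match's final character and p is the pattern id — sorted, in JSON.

Build:
Trie (insert patterns):
  n0 'ε': a→17 d→1 e→7
  n1 'd': a→2
  n2 'da': a→3
  n3 'daa': c→4
  n4 'daac': d→5
  n5 'daacd': b→6
  n6 'daacdb': ·  [P0 ends]
  n7 'e': a→8 b→22
  n8 'ea': c→9 e→13
  n9 'eac': a→10
  n10 'eaca': d→11
  n11 'eacad': d→12
  n12 'eacadd': ·  [P1 ends]
  n13 'eae': c→14
  n14 'eaec': e→15
  n15 'eaece': b→16
  n16 'eaeceb': ·  [P2 ends]
  n17 'a': d→18
  n18 'ad': c→19
  n19 'adc': e→20
  n20 'adce': d→21
  n21 'adced': ·  [P3 ends]
  n22 'eb': ·  [P4 ends]

BFS fail/out derivation:
  n1('d'): parent n0 fail=0; on 'd' 0 → fail=0;  out ∅∪∅=∅
  n7('e'): parent n0 fail=0; on 'e' 0 → fail=0;  out ∅∪∅=∅
  n17('a'): parent n0 fail=0; on 'a' 0 → fail=0;  out ∅∪∅=∅
  n2('da'): parent n1 fail=0; on 'a' 0 → fail=17;  out ∅∪∅=∅
  n8('ea'): parent n7 fail=0; on 'a' 0 → fail=17;  out ∅∪∅=∅
  n18('ad'): parent n17 fail=0; on 'd' 0 → fail=1;  out ∅∪∅=∅
  n22('eb'): parent n7 fail=0; on 'b' 0 → fail=0;  out {4}∪∅={4}
  n3('daa'): parent n2 fail=17; on 'a' 17→0 → fail=17;  out ∅∪∅=∅
  n9('eac'): parent n8 fail=17; on 'c' 17→0 → fail=0;  out ∅∪∅=∅
  n13('eae'): parent n8 fail=17; on 'e' 17→0 → fail=7;  out ∅∪∅=∅
  n19('adc'): parent n18 fail=1; on 'c' 1→0 → fail=0;  out ∅∪∅=∅
  n4('daac'): parent n3 fail=17; on 'c' 17→0 → fail=0;  out ∅∪∅=∅
  n10('eaca'): parent n9 fail=0; on 'a' 0 → fail=17;  out ∅∪∅=∅
  n14('eaec'): parent n13 fail=7; on 'c' 7→0 → fail=0;  out ∅∪∅=∅
  n20('adce'): parent n19 fail=0; on 'e' 0 → fail=7;  out ∅∪∅=∅
  n5('daacd'): parent n4 fail=0; on 'd' 0 → fail=1;  out ∅∪∅=∅
  n11('eacad'): parent n10 fail=17; on 'd' 17 → fail=18;  out ∅∪∅=∅
  n15('eaece'): parent n14 fail=0; on 'e' 0 → fail=7;  out ∅∪∅=∅
  n21('adced'): parent n20 fail=7; on 'd' 7→0 → fail=1;  out {3}∪∅={3}
  n6('daacdb'): parent n5 fail=1; on 'b' 1→0 → fail=0;  out {0}∪∅={0}
  n12('eacadd'): parent n11 fail=18; on 'd' 18→1→0 → fail=1;  out {1}∪∅={1}
  n16('eaeceb'): parent n15 fail=7; on 'b' 7 → fail=22;  out {2}∪{4}={2,4}

Run:
i=0 'a': node 0→17
i=1 'd': node 17→18
i=2 'c': node 18→19
i=3 'e': node 19→20
i=4 'd': node 20→21  → match P3@[0:4]
i=5 'e': node 21→7 (via fail)
i=6 'a': node 7→8
i=7 'e': node 8→13
i=8 'c': node 13→14
i=9 'e': node 14→15
i=10 'b': node 15→16  → match P2@[5:10],P4@[9:10]
i=11 'c': node 16→0 (via fail)
i=12 'c': node 0→0
i=13 'c': node 0→0
i=14 'e': node 0→7
i=15 'd': node 7→1 (via fail)
i=16 'b': node 1→0 (via fail)
i=17 'a': node 0→17
i=18 'e': node 17→7 (via fail)
i=19 'a': node 7→8
i=20 'c': node 8→9
i=21 'a': node 9→10
i=22 'd': node 10→11
i=23 'd': node 11→12  → match P1@[18:23]
i=24 'e': node 12→7 (via fail)
i=25 'b': node 7→22  → match P4@[24:25]
i=26 'e': node 22→7 (via fail)
i=27 'a': node 7→8
i=28 'e': node 8→13
i=29 'b': node 13→22 (via fail)  → match P4@[28:29]
i=30 'c': node 22→0 (via fail)
i=31 'e': node 0→7
i=32 'a': node 7→8
i=33 'c': node 8→9
i=34 'a': node 9→10
i=35 'd': node 10→11
i=36 'd': node 11→12  → match P1@[31:36]
i=37 'a': node 12→2 (via fail)
i=38 'e': node 2→7 (via fail)
i=39 'a': node 7→8
i=40 'c': node 8→9
i=41 'a': node 9→10
i=42 'd': node 10→11
i=43 'd': node 11→12  → match P1@[38:43]
i=44 'e': node 12→7 (via fail)
i=45 'b': node 7→22  → match P4@[44:45]
i=46 'e': node 22→7 (via fail)
i=47 'a': node 7→8
i=48 'c': node 8→9
i=49 'a': node 9→10
i=50 'd': node 10→11
i=51 'd': node 11→12  → match P1@[46:51]
i=52 'e': node 12→7 (via fail)
i=53 'b': node 7→22  → match P4@[52:53]
i=54 'a': node 22→17 (via fail)
i=55 'b': node 17→0 (via fail)
i=56 'e': node 0→7
i=57 'd': node 7→1 (via fail)
i=58 'e': node 1→7 (via fail)
i=59 'b': node 7→22  → match P4@[58:59]
i=60 'e': node 22→7 (via fail)
i=61 'a': node 7→8
i=62 'c': node 8→9
i=63 'a': node 9→10
i=64 'd': node 10→11
i=65 'd': node 11→12  → match P1@[60:65]
i=66 'd': node 12→1 (via fail)

Result: [[4,3],[10,2],[10,4],[23,1],[25,4],[29,4],[36,1],[43,1],[45,4],[51,1],[53,4],[59,4],[65,1]]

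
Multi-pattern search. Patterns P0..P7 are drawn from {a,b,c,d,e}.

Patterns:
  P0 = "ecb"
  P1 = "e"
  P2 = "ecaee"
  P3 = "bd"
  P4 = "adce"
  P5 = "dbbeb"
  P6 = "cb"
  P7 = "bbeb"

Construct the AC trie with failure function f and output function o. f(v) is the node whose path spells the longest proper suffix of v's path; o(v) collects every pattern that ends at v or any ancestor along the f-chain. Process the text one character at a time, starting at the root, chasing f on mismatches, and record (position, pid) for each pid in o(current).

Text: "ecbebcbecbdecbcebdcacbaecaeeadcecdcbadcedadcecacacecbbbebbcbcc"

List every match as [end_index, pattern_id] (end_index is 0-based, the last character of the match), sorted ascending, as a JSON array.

Construct AC machine:
Trie (insert patterns):
  0='ε' goto a→9 b→7 c→18 d→13 e→1
  1='e' goto c→2  ←P1
  2='ec' goto a→4 b→3
  3='ecb' goto ·  ←P0
  4='eca' goto e→5
  5='ecae' goto e→6
  6='ecaee' goto ·  ←P2
  7='b' goto b→20 d→8
  8='bd' goto ·  ←P3
  9='a' goto d→10
  10='ad' goto c→11
  11='adc' goto e→12
  12='adce' goto ·  ←P4
  13='d' goto b→14
  14='db' goto b→15
  15='dbb' goto e→16
  16='dbbe' goto b→17
  17='dbbeb' goto ·  ←P5
  18='c' goto b→19
  19='cb' goto ·  ←P6
  20='bb' goto e→21
  21='bbe' goto b→22
  22='bbeb' goto ·  ←P7

Failure links (BFS by depth):
  fail(1) 'e': from fail(0)=0 chase 'e': 0 ⇒ 0;  out={1}∪out(0)={1}
  fail(7) 'b': from fail(0)=0 chase 'b': 0 ⇒ 0;  out=∅∪out(0)=∅
  fail(9) 'a': from fail(0)=0 chase 'a': 0 ⇒ 0;  out=∅∪out(0)=∅
  fail(13) 'd': from fail(0)=0 chase 'd': 0 ⇒ 0;  out=∅∪out(0)=∅
  fail(18) 'c': from fail(0)=0 chase 'c': 0 ⇒ 0;  out=∅∪out(0)=∅
  fail(2) 'ec': from fail(1)=0 chase 'c': 0 ⇒ 18;  out=∅∪out(18)=∅
  fail(8) 'bd': from fail(7)=0 chase 'd': 0 ⇒ 13;  out={3}∪out(13)={3}
  fail(10) 'ad': from fail(9)=0 chase 'd': 0 ⇒ 13;  out=∅∪out(13)=∅
  fail(14) 'db': from fail(13)=0 chase 'b': 0 ⇒ 7;  out=∅∪out(7)=∅
  fail(19) 'cb': from fail(18)=0 chase 'b': 0 ⇒ 7;  out={6}∪out(7)={6}
  fail(20) 'bb': from fail(7)=0 chase 'b': 0 ⇒ 7;  out=∅∪out(7)=∅
  fail(3) 'ecb': from fail(2)=18 chase 'b': 18 ⇒ 19;  out={0}∪out(19)={0,6}
  fail(4) 'eca': from fail(2)=18 chase 'a': 18→0 ⇒ 9;  out=∅∪out(9)=∅
  fail(11) 'adc': from fail(10)=13 chase 'c': 13→0 ⇒ 18;  out=∅∪out(18)=∅
  fail(15) 'dbb': from fail(14)=7 chase 'b': 7 ⇒ 20;  out=∅∪out(20)=∅
  fail(21) 'bbe': from fail(20)=7 chase 'e': 7→0 ⇒ 1;  out=∅∪out(1)={1}
  fail(5) 'ecae': from fail(4)=9 chase 'e': 9→0 ⇒ 1;  out=∅∪out(1)={1}
  fail(12) 'adce': from fail(11)=18 chase 'e': 18→0 ⇒ 1;  out={4}∪out(1)={1,4}
  fail(16) 'dbbe': from fail(15)=20 chase 'e': 20 ⇒ 21;  out=∅∪out(21)={1}
  fail(22) 'bbeb': from fail(21)=1 chase 'b': 1→0 ⇒ 7;  out={7}∪out(7)={7}
  fail(6) 'ecaee': from fail(5)=1 chase 'e': 1→0 ⇒ 1;  out={2}∪out(1)={1,2}
  fail(17) 'dbbeb': from fail(16)=21 chase 'b': 21 ⇒ 22;  out={5}∪out(22)={5,7}

Scan:
i=0 'e': node 0→1  emit P1@[0:0]
i=1 'c': node 1→2
i=2 'b': node 2→3  emit P0@[0:2],P6@[1:2]
i=3 'e': node 3→1 (fail-walked)  emit P1@[3:3]
i=4 'b': node 1→7 (fail-walked)
i=5 'c': node 7→18 (fail-walked)
i=6 'b': node 18→19  emit P6@[5:6]
i=7 'e': node 19→1 (fail-walked)  emit P1@[7:7]
i=8 'c': node 1→2
i=9 'b': node 2→3  emit P0@[7:9],P6@[8:9]
i=10 'd': node 3→8 (fail-walked)  emit P3@[9:10]
i=11 'e': node 8→1 (fail-walked)  emit P1@[11:11]
i=12 'c': node 1→2
i=13 'b': node 2→3  emit P0@[11:13],P6@[12:13]
i=14 'c': node 3→18 (fail-walked)
i=15 'e': node 18→1 (fail-walked)  emit P1@[15:15]
i=16 'b': node 1→7 (fail-walked)
i=17 'd': node 7→8  emit P3@[16:17]
i=18 'c': node 8→18 (fail-walked)
i=19 'a': node 18→9 (fail-walked)
i=20 'c': node 9→18 (fail-walked)
i=21 'b': node 18→19  emit P6@[20:21]
i=22 'a': node 19→9 (fail-walked)
i=23 'e': node 9→1 (fail-walked)  emit P1@[23:23]
i=24 'c': node 1→2
i=25 'a': node 2→4
i=26 'e': node 4→5  emit P1@[26:26]
i=27 'e': node 5→6  emit P1@[27:27],P2@[23:27]
i=28 'a': node 6→9 (fail-walked)
i=29 'd': node 9→10
i=30 'c': node 10→11
i=31 'e': node 11→12  emit P1@[31:31],P4@[28:31]
i=32 'c': node 12→2 (fail-walked)
i=33 'd': node 2→13 (fail-walked)
i=34 'c': node 13→18 (fail-walked)
i=35 'b': node 18→19  emit P6@[34:35]
i=36 'a': node 19→9 (fail-walked)
i=37 'd': node 9→10
i=38 'c': node 10→11
i=39 'e': node 11→12  emit P1@[39:39],P4@[36:39]
i=40 'd': node 12→13 (fail-walked)
i=41 'a': node 13→9 (fail-walked)
i=42 'd': node 9→10
i=43 'c': node 10→11
i=44 'e': node 11→12  emit P1@[44:44],P4@[41:44]
i=45 'c': node 12→2 (fail-walked)
i=46 'a': node 2→4
i=47 'c': node 4→18 (fail-walked)
i=48 'a': node 18→9 (fail-walked)
i=49 'c': node 9→18 (fail-walked)
i=50 'e': node 18→1 (fail-walked)  emit P1@[50:50]
i=51 'c': node 1→2
i=52 'b': node 2→3  emit P0@[50:52],P6@[51:52]
i=53 'b': node 3→20 (fail-walked)
i=54 'b': node 20→20 (fail-walked)
i=55 'e': node 20→21  emit P1@[55:55]
i=56 'b': node 21→22  emit P7@[53:56]
i=57 'b': node 22→20 (fail-walked)
i=58 'c': node 20→18 (fail-walked)
i=59 'b': node 18→19  emit P6@[58:59]
i=60 'c': node 19→18 (fail-walked)
i=61 'c': node 18→18 (fail-walked)

Matches: [[0,1],[2,0],[2,6],[3,1],[6,6],[7,1],[9,0],[9,6],[10,3],[11,1],[13,0],[13,6],[15,1],[17,3],[21,6],[23,1],[26,1],[27,1],[27,2],[31,1],[31,4],[35,6],[39,1],[39,4],[44,1],[44,4],[50,1],[52,0],[52,6],[55,1],[56,7],[59,6]]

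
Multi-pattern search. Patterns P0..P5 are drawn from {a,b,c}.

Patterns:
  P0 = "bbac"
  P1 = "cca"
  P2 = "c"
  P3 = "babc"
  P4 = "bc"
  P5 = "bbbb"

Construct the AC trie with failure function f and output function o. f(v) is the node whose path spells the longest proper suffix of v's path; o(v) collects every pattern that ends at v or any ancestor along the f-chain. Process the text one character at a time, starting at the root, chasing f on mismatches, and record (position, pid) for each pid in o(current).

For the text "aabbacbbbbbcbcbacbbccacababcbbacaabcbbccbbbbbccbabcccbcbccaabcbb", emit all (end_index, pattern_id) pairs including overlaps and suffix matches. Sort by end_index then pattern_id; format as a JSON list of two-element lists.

Build:
Trie (insert patterns):
  n0 'ε': b→1 c→5
  n1 'b': a→8 b→2 c→11
  n2 'bb': a→3 b→12
  n3 'bba': c→4
  n4 'bbac': ·  ←P0
  n5 'c': c→6  ←P2
  n6 'cc': a→7
  n7 'cca': ·  ←P1
  n8 'ba': b→9
  n9 'bab': c→10
  n10 'babc': ·  ←P3
  n11 'bc': ·  ←P4
  n12 'bbb': b→13
  n13 'bbbb': ·  ←P5

BFS fail/out derivation:
  fail(1) 'b': from fail(0)=0 chase 'b': 0 ⇒ 0;  out=∅∪out(0)=∅
  fail(5) 'c': from fail(0)=0 chase 'c': 0 ⇒ 0;  out={2}∪out(0)={2}
  fail(2) 'bb': from fail(1)=0 chase 'b': 0 ⇒ 1;  out=∅∪out(1)=∅
  fail(6) 'cc': from fail(5)=0 chase 'c': 0 ⇒ 5;  out=∅∪out(5)={2}
  fail(8) 'ba': from fail(1)=0 chase 'a': 0 ⇒ 0;  out=∅∪out(0)=∅
  fail(11) 'bc': from fail(1)=0 chase 'c': 0 ⇒ 5;  out={4}∪out(5)={2,4}
  fail(3) 'bba': from fail(2)=1 chase 'a': 1 ⇒ 8;  out=∅∪out(8)=∅
  fail(7) 'cca': from fail(6)=5 chase 'a': 5→0 ⇒ 0;  out={1}∪out(0)={1}
  fail(9) 'bab': from fail(8)=0 chase 'b': 0 ⇒ 1;  out=∅∪out(1)=∅
  fail(12) 'bbb': from fail(2)=1 chase 'b': 1 ⇒ 2;  out=∅∪out(2)=∅
  fail(4) 'bbac': from fail(3)=8 chase 'c': 8→0 ⇒ 5;  out={0}∪out(5)={0,2}
  fail(10) 'babc': from fail(9)=1 chase 'c': 1 ⇒ 11;  out={3}∪out(11)={2,3,4}
  fail(13) 'bbbb': from fail(12)=2 chase 'b': 2 ⇒ 12;  out={5}∪out(12)={5}

Run:
i=0 'a': node 0→0
i=1 'a': node 0→0
i=2 'b': node 0→1
i=3 'b': node 1→2
i=4 'a': node 2→3
i=5 'c': node 3→4  ** P0@[2:5],P2@[5:5]
i=6 'b': node 4→1 ·f
i=7 'b': node 1→2
i=8 'b': node 2→12
i=9 'b': node 12→13  ** P5@[6:9]
i=10 'b': node 13→13 ·f  ** P5@[7:10]
i=11 'c': node 13→11 ·f  ** P2@[11:11],P4@[10:11]
i=12 'b': node 11→1 ·f
i=13 'c': node 1→11  ** P2@[13:13],P4@[12:13]
i=14 'b': node 11→1 ·f
i=15 'a': node 1→8
i=16 'c': node 8→5 ·f  ** P2@[16:16]
i=17 'b': node 5→1 ·f
i=18 'b': node 1→2
i=19 'c': node 2→11 ·f  ** P2@[19:19],P4@[18:19]
i=20 'c': node 11→6 ·f  ** P2@[20:20]
i=21 'a': node 6→7  ** P1@[19:21]
i=22 'c': node 7→5 ·f  ** P2@[22:22]
i=23 'a': node 5→0 ·f
i=24 'b': node 0→1
i=25 'a': node 1→8
i=26 'b': node 8→9
i=27 'c': node 9→10  ** P2@[27:27],P3@[24:27],P4@[26:27]
i=28 'b': node 10→1 ·f
i=29 'b': node 1→2
i=30 'a': node 2→3
i=31 'c': node 3→4  ** P0@[28:31],P2@[31:31]
i=32 'a': node 4→0 ·f
i=33 'a': node 0→0
i=34 'b': node 0→1
i=35 'c': node 1→11  ** P2@[35:35],P4@[34:35]
i=36 'b': node 11→1 ·f
i=37 'b': node 1→2
i=38 'c': node 2→11 ·f  ** P2@[38:38],P4@[37:38]
i=39 'c': node 11→6 ·f  ** P2@[39:39]
i=40 'b': node 6→1 ·f
i=41 'b': node 1→2
i=42 'b': node 2→12
i=43 'b': node 12→13  ** P5@[40:43]
i=44 'b': node 13→13 ·f  ** P5@[41:44]
i=45 'c': node 13→11 ·f  ** P2@[45:45],P4@[44:45]
i=46 'c': node 11→6 ·f  ** P2@[46:46]
i=47 'b': node 6→1 ·f
i=48 'a': node 1→8
i=49 'b': node 8→9
i=50 'c': node 9→10  ** P2@[50:50],P3@[47:50],P4@[49:50]
i=51 'c': node 10→6 ·f  ** P2@[51:51]
i=52 'c': node 6→6 ·f  ** P2@[52:52]
i=53 'b': node 6→1 ·f
i=54 'c': node 1→11  ** P2@[54:54],P4@[53:54]
i=55 'b': node 11→1 ·f
i=56 'c': node 1→11  ** P2@[56:56],P4@[55:56]
i=57 'c': node 11→6 ·f  ** P2@[57:57]
i=58 'a': node 6→7  ** P1@[56:58]
i=59 'a': node 7→0 ·f
i=60 'b': node 0→1
i=61 'c': node 1→11  ** P2@[61:61],P4@[60:61]
i=62 'b': node 11→1 ·f
i=63 'b': node 1→2

Result: [[5,0],[5,2],[9,5],[10,5],[11,2],[11,4],[13,2],[13,4],[16,2],[19,2],[19,4],[20,2],[21,1],[22,2],[27,2],[27,3],[27,4],[31,0],[31,2],[35,2],[35,4],[38,2],[38,4],[39,2],[43,5],[44,5],[45,2],[45,4],[46,2],[50,2],[50,3],[50,4],[51,2],[52,2],[54,2],[54,4],[56,2],[56,4],[57,2],[58,1],[61,2],[61,4]]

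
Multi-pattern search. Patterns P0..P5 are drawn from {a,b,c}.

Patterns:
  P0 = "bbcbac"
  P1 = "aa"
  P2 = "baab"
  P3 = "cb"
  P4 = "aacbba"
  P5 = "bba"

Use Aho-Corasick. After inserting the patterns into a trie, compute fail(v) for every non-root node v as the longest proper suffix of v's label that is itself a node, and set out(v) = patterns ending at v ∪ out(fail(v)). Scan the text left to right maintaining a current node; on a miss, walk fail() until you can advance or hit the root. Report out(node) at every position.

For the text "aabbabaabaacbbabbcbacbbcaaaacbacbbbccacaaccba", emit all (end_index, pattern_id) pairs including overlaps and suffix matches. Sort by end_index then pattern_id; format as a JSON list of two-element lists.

Construct AC machine:
Trie (insert patterns):
  n0 'ε': a→7 b→1 c→12
  n1 'b': a→9 b→2
  n2 'bb': a→18 c→3
  n3 'bbc': b→4
  n4 'bbcb': a→5
  n5 'bbcba': c→6
  n6 'bbcbac': ·  [P0 ends]
  n7 'a': a→8
  n8 'aa': c→14  [P1 ends]
  n9 'ba': a→10
  n10 'baa': b→11
  n11 'baab': ·  [P2 ends]
  n12 'c': b→13
  n13 'cb': ·  [P3 ends]
  n14 'aac': b→15
  n15 'aacb': b→16
  n16 'aacbb': a→17
  n17 'aacbba': ·  [P4 ends]
  n18 'bba': ·  [P5 ends]

Failure links (BFS by depth):
  n1('b'): parent n0 fail=0; on 'b' 0 → fail=0;  out ∅∪∅=∅
  n7('a'): parent n0 fail=0; on 'a' 0 → fail=0;  out ∅∪∅=∅
  n12('c'): parent n0 fail=0; on 'c' 0 → fail=0;  out ∅∪∅=∅
  n2('bb'): parent n1 fail=0; on 'b' 0 → fail=1;  out ∅∪∅=∅
  n8('aa'): parent n7 fail=0; on 'a' 0 → fail=7;  out {1}∪∅={1}
  n9('ba'): parent n1 fail=0; on 'a' 0 → fail=7;  out ∅∪∅=∅
  n13('cb'): parent n12 fail=0; on 'b' 0 → fail=1;  out {3}∪∅={3}
  n3('bbc'): parent n2 fail=1; on 'c' 1→0 → fail=12;  out ∅∪∅=∅
  n10('baa'): parent n9 fail=7; on 'a' 7 → fail=8;  out ∅∪{1}={1}
  n14('aac'): parent n8 fail=7; on 'c' 7→0 → fail=12;  out ∅∪∅=∅
  n18('bba'): parent n2 fail=1; on 'a' 1 → fail=9;  out {5}∪∅={5}
  n4('bbcb'): parent n3 fail=12; on 'b' 12 → fail=13;  out ∅∪{3}={3}
  n11('baab'): parent n10 fail=8; on 'b' 8→7→0 → fail=1;  out {2}∪∅={2}
  n15('aacb'): parent n14 fail=12; on 'b' 12 → fail=13;  out ∅∪{3}={3}
  n5('bbcba'): parent n4 fail=13; on 'a' 13→1 → fail=9;  out ∅∪∅=∅
  n16('aacbb'): parent n15 fail=13; on 'b' 13→1 → fail=2;  out ∅∪∅=∅
  n6('bbcbac'): parent n5 fail=9; on 'c' 9→7→0 → fail=12;  out {0}∪∅={0}
  n17('aacbba'): parent n16 fail=2; on 'a' 2 → fail=18;  out {4}∪{5}={4,5}

Run:
pos 0 'a': at 7
pos 1 'a': at 8  → match P1@[0:1]
pos 2 'b': at 1 (via fail)
pos 3 'b': at 2
pos 4 'a': at 18  → match P5@[2:4]
pos 5 'b': at 1 (via fail)
pos 6 'a': at 9
pos 7 'a': at 10  → match P1@[6:7]
pos 8 'b': at 11  → match P2@[5:8]
pos 9 'a': at 9 (via fail)
pos 10 'a': at 10  → match P1@[9:10]
pos 11 'c': at 14 (via fail)
pos 12 'b': at 15  → match P3@[11:12]
pos 13 'b': at 16
pos 14 'a': at 17  → match P4@[9:14],P5@[12:14]
pos 15 'b': at 1 (via fail)
pos 16 'b': at 2
pos 17 'c': at 3
pos 18 'b': at 4  → match P3@[17:18]
pos 19 'a': at 5
pos 20 'c': at 6  → match P0@[15:20]
pos 21 'b': at 13 (via fail)  → match P3@[20:21]
pos 22 'b': at 2 (via fail)
pos 23 'c': at 3
pos 24 'a': at 7 (via fail)
pos 25 'a': at 8  → match P1@[24:25]
pos 26 'a': at 8 (via fail)  → match P1@[25:26]
pos 27 'a': at 8 (via fail)  → match P1@[26:27]
pos 28 'c': at 14
pos 29 'b': at 15  → match P3@[28:29]
pos 30 'a': at 9 (via fail)
pos 31 'c': at 12 (via fail)
pos 32 'b': at 13  → match P3@[31:32]
pos 33 'b': at 2 (via fail)
pos 34 'b': at 2 (via fail)
pos 35 'c': at 3
pos 36 'c': at 12 (via fail)
pos 37 'a': at 7 (via fail)
pos 38 'c': at 12 (via fail)
pos 39 'a': at 7 (via fail)
pos 40 'a': at 8  → match P1@[39:40]
pos 41 'c': at 14
pos 42 'c': at 12 (via fail)
pos 43 'b': at 13  → match P3@[42:43]
pos 44 'a': at 9 (via fail)

All matches (sorted): [[1,1],[4,5],[7,1],[8,2],[10,1],[12,3],[14,4],[14,5],[18,3],[20,0],[21,3],[25,1],[26,1],[27,1],[29,3],[32,3],[40,1],[43,3]]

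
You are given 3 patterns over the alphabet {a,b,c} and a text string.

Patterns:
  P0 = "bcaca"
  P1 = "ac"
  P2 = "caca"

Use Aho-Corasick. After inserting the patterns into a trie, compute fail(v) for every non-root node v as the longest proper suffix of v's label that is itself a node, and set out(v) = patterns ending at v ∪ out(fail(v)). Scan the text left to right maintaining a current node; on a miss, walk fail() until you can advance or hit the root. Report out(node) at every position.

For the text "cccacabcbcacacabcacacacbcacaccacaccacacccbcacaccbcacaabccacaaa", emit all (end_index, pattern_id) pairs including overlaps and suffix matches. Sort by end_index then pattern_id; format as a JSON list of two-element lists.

Build:
Trie (insert patterns):
  n0 'ε': a→6 b→1 c→8
  n1 'b': c→2
  n2 'bc': a→3
  n3 'bca': c→4
  n4 'bcac': a→5
  n5 'bcaca': ·  [P0 ends]
  n6 'a': c→7
  n7 'ac': ·  [P1 ends]
  n8 'c': a→9
  n9 'ca': c→10
  n10 'cac': a→11
  n11 'caca': ·  [P2 ends]

BFS fail/out derivation:
  n1('b'): parent n0 fail=0; on 'b' 0 → fail=0;  out ∅∪∅=∅
  n6('a'): parent n0 fail=0; on 'a' 0 → fail=0;  out ∅∪∅=∅
  n8('c'): parent n0 fail=0; on 'c' 0 → fail=0;  out ∅∪∅=∅
  n2('bc'): parent n1 fail=0; on 'c' 0 → fail=8;  out ∅∪∅=∅
  n7('ac'): parent n6 fail=0; on 'c' 0 → fail=8;  out {1}∪∅={1}
  n9('ca'): parent n8 fail=0; on 'a' 0 → fail=6;  out ∅∪∅=∅
  n3('bca'): parent n2 fail=8; on 'a' 8 → fail=9;  out ∅∪∅=∅
  n10('cac'): parent n9 fail=6; on 'c' 6 → fail=7;  out ∅∪{1}={1}
  n4('bcac'): parent n3 fail=9; on 'c' 9 → fail=10;  out ∅∪{1}={1}
  n11('caca'): parent n10 fail=7; on 'a' 7→8 → fail=9;  out {2}∪∅={2}
  n5('bcaca'): parent n4 fail=10; on 'a' 10 → fail=11;  out {0}∪{2}={0,2}

Scan:
pos 0 'c': at 8
pos 1 'c': at 8 (fail-walked)
pos 2 'c': at 8 (fail-walked)
pos 3 'a': at 9
pos 4 'c': at 10  ** P1@[3:4]
pos 5 'a': at 11  ** P2@[2:5]
pos 6 'b': at 1 (fail-walked)
pos 7 'c': at 2
pos 8 'b': at 1 (fail-walked)
pos 9 'c': at 2
pos 10 'a': at 3
pos 11 'c': at 4  ** P1@[10:11]
pos 12 'a': at 5  ** P0@[8:12],P2@[9:12]
pos 13 'c': at 10 (fail-walked)  ** P1@[12:13]
pos 14 'a': at 11  ** P2@[11:14]
pos 15 'b': at 1 (fail-walked)
pos 16 'c': at 2
pos 17 'a': at 3
pos 18 'c': at 4  ** P1@[17:18]
pos 19 'a': at 5  ** P0@[15:19],P2@[16:19]
pos 20 'c': at 10 (fail-walked)  ** P1@[19:20]
pos 21 'a': at 11  ** P2@[18:21]
pos 22 'c': at 10 (fail-walked)  ** P1@[21:22]
pos 23 'b': at 1 (fail-walked)
pos 24 'c': at 2
pos 25 'a': at 3
pos 26 'c': at 4  ** P1@[25:26]
pos 27 'a': at 5  ** P0@[23:27],P2@[24:27]
pos 28 'c': at 10 (fail-walked)  ** P1@[27:28]
pos 29 'c': at 8 (fail-walked)
pos 30 'a': at 9
pos 31 'c': at 10  ** P1@[30:31]
pos 32 'a': at 11  ** P2@[29:32]
pos 33 'c': at 10 (fail-walked)  ** P1@[32:33]
pos 34 'c': at 8 (fail-walked)
pos 35 'a': at 9
pos 36 'c': at 10  ** P1@[35:36]
pos 37 'a': at 11  ** P2@[34:37]
pos 38 'c': at 10 (fail-walked)  ** P1@[37:38]
pos 39 'c': at 8 (fail-walked)
pos 40 'c': at 8 (fail-walked)
pos 41 'b': at 1 (fail-walked)
pos 42 'c': at 2
pos 43 'a': at 3
pos 44 'c': at 4  ** P1@[43:44]
pos 45 'a': at 5  ** P0@[41:45],P2@[42:45]
pos 46 'c': at 10 (fail-walked)  ** P1@[45:46]
pos 47 'c': at 8 (fail-walked)
pos 48 'b': at 1 (fail-walked)
pos 49 'c': at 2
pos 50 'a': at 3
pos 51 'c': at 4  ** P1@[50:51]
pos 52 'a': at 5  ** P0@[48:52],P2@[49:52]
pos 53 'a': at 6 (fail-walked)
pos 54 'b': at 1 (fail-walked)
pos 55 'c': at 2
pos 56 'c': at 8 (fail-walked)
pos 57 'a': at 9
pos 58 'c': at 10  ** P1@[57:58]
pos 59 'a': at 11  ** P2@[56:59]
pos 60 'a': at 6 (fail-walked)
pos 61 'a': at 6 (fail-walked)

Result: [[4,1],[5,2],[11,1],[12,0],[12,2],[13,1],[14,2],[18,1],[19,0],[19,2],[20,1],[21,2],[22,1],[26,1],[27,0],[27,2],[28,1],[31,1],[32,2],[33,1],[36,1],[37,2],[38,1],[44,1],[45,0],[45,2],[46,1],[51,1],[52,0],[52,2],[58,1],[59,2]]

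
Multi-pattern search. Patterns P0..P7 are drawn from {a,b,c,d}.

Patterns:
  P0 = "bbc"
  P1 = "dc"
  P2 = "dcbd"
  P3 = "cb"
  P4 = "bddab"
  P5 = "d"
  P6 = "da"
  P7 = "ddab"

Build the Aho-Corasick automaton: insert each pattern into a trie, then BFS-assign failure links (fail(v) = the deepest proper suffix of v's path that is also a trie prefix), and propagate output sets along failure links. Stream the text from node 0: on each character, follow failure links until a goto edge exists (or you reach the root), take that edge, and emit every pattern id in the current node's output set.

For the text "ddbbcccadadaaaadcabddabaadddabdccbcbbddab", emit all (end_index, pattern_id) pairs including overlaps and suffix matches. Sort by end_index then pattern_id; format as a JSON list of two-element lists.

Build:
Trie nodes:
  n0 'ε': b→1 c→8 d→4
  n1 'b': b→2 d→10
  n2 'bb': c→3
  n3 'bbc': ·  [P0 ends]
  n4 'd': a→14 c→5 d→15  [P5 ends]
  n5 'dc': b→6  [P1 ends]
  n6 'dcb': d→7
  n7 'dcbd': ·  [P2 ends]
  n8 'c': b→9
  n9 'cb': ·  [P3 ends]
  n10 'bd': d→11
  n11 'bdd': a→12
  n12 'bdda': b→13
  n13 'bddab': ·  [P4 ends]
  n14 'da': ·  [P6 ends]
  n15 'dd': a→16
  n16 'dda': b→17
  n17 'ddab': ·  [P7 ends]

Failure links (BFS by depth):
  n1('b'): parent n0 fail=0; on 'b' 0 → fail=0;  out ∅∪∅=∅
  n4('d'): parent n0 fail=0; on 'd' 0 → fail=0;  out {5}∪∅={5}
  n8('c'): parent n0 fail=0; on 'c' 0 → fail=0;  out ∅∪∅=∅
  n2('bb'): parent n1 fail=0; on 'b' 0 → fail=1;  out ∅∪∅=∅
  n5('dc'): parent n4 fail=0; on 'c' 0 → fail=8;  out {1}∪∅={1}
  n9('cb'): parent n8 fail=0; on 'b' 0 → fail=1;  out {3}∪∅={3}
  n10('bd'): parent n1 fail=0; on 'd' 0 → fail=4;  out ∅∪{5}={5}
  n14('da'): parent n4 fail=0; on 'a' 0 → fail=0;  out {6}∪∅={6}
  n15('dd'): parent n4 fail=0; on 'd' 0 → fail=4;  out ∅∪{5}={5}
  n3('bbc'): parent n2 fail=1; on 'c' 1→0 → fail=8;  out {0}∪∅={0}
  n6('dcb'): parent n5 fail=8; on 'b' 8 → fail=9;  out ∅∪{3}={3}
  n11('bdd'): parent n10 fail=4; on 'd' 4 → fail=15;  out ∅∪{5}={5}
  n16('dda'): parent n15 fail=4; on 'a' 4 → fail=14;  out ∅∪{6}={6}
  n7('dcbd'): parent n6 fail=9; on 'd' 9→1 → fail=10;  out {2}∪{5}={2,5}
  n12('bdda'): parent n11 fail=15; on 'a' 15 → fail=16;  out ∅∪{6}={6}
  n17('ddab'): parent n16 fail=14; on 'b' 14→0 → fail=1;  out {7}∪∅={7}
  n13('bddab'): parent n12 fail=16; on 'b' 16 → fail=17;  out {4}∪{7}={4,7}

Run:
pos 0 'd': at 4  → match P5@[0:0]
pos 1 'd': at 15  → match P5@[1:1]
pos 2 'b': at 1 (fail-walked)
pos 3 'b': at 2
pos 4 'c': at 3  → match P0@[2:4]
pos 5 'c': at 8 (fail-walked)
pos 6 'c': at 8 (fail-walked)
pos 7 'a': at 0 (fail-walked)
pos 8 'd': at 4  → match P5@[8:8]
pos 9 'a': at 14  → match P6@[8:9]
pos 10 'd': at 4 (fail-walked)  → match P5@[10:10]
pos 11 'a': at 14  → match P6@[10:11]
pos 12 'a': at 0 (fail-walked)
pos 13 'a': at 0
pos 14 'a': at 0
pos 15 'd': at 4  → match P5@[15:15]
pos 16 'c': at 5  → match P1@[15:16]
pos 17 'a': at 0 (fail-walked)
pos 18 'b': at 1
pos 19 'd': at 10  → match P5@[19:19]
pos 20 'd': at 11  → match P5@[20:20]
pos 21 'a': at 12  → match P6@[20:21]
pos 22 'b': at 13  → match P4@[18:22],P7@[19:22]
pos 23 'a': at 0 (fail-walked)
pos 24 'a': at 0
pos 25 'd': at 4  → match P5@[25:25]
pos 26 'd': at 15  → match P5@[26:26]
pos 27 'd': at 15 (fail-walked)  → match P5@[27:27]
pos 28 'a': at 16  → match P6@[27:28]
pos 29 'b': at 17  → match P7@[26:29]
pos 30 'd': at 10 (fail-walked)  → match P5@[30:30]
pos 31 'c': at 5 (fail-walked)  → match P1@[30:31]
pos 32 'c': at 8 (fail-walked)
pos 33 'b': at 9  → match P3@[32:33]
pos 34 'c': at 8 (fail-walked)
pos 35 'b': at 9  → match P3@[34:35]
pos 36 'b': at 2 (fail-walked)
pos 37 'd': at 10 (fail-walked)  → match P5@[37:37]
pos 38 'd': at 11  → match P5@[38:38]
pos 39 'a': at 12  → match P6@[38:39]
pos 40 'b': at 13  → match P4@[36:40],P7@[37:40]

Result: [[0,5],[1,5],[4,0],[8,5],[9,6],[10,5],[11,6],[15,5],[16,1],[19,5],[20,5],[21,6],[22,4],[22,7],[25,5],[26,5],[27,5],[28,6],[29,7],[30,5],[31,1],[33,3],[35,3],[37,5],[38,5],[39,6],[40,4],[40,7]]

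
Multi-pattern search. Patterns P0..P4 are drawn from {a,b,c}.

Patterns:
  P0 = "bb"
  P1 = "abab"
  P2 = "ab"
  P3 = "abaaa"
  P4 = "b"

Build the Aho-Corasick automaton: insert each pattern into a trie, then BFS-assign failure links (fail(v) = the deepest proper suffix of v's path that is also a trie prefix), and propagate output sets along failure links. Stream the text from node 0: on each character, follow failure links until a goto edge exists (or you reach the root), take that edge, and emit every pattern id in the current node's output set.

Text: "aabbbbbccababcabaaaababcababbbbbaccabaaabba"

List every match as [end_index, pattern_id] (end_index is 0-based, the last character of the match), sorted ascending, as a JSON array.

Build automaton:
Trie (insert patterns):
  n0 'ε': a→3 b→1
  n1 'b': b→2  ←P4
  n2 'bb': ·  ←P0
  n3 'a': b→4
  n4 'ab': a→5  ←P2
  n5 'aba': a→7 b→6
  n6 'abab': ·  ←P1
  n7 'abaa': a→8
  n8 'abaaa': ·  ←P3

Failure links (BFS by depth):
  fail(1) 'b': from fail(0)=0 chase 'b': 0 ⇒ 0;  out={4}∪out(0)={4}
  fail(3) 'a': from fail(0)=0 chase 'a': 0 ⇒ 0;  out=∅∪out(0)=∅
  fail(2) 'bb': from fail(1)=0 chase 'b': 0 ⇒ 1;  out={0}∪out(1)={0,4}
  fail(4) 'ab': from fail(3)=0 chase 'b': 0 ⇒ 1;  out={2}∪out(1)={2,4}
  fail(5) 'aba': from fail(4)=1 chase 'a': 1→0 ⇒ 3;  out=∅∪out(3)=∅
  fail(6) 'abab': from fail(5)=3 chase 'b': 3 ⇒ 4;  out={1}∪out(4)={1,2,4}
  fail(7) 'abaa': from fail(5)=3 chase 'a': 3→0 ⇒ 3;  out=∅∪out(3)=∅
  fail(8) 'abaaa': from fail(7)=3 chase 'a': 3→0 ⇒ 3;  out={3}∪out(3)={3}

Scan:
[0] read 'a'  n0⇒n3
[1] read 'a'  n3⇒n3 (via fail)
[2] read 'b'  n3⇒n4  ** P2@[1:2],P4@[2:2]
[3] read 'b'  n4⇒n2 (via fail)  ** P0@[2:3],P4@[3:3]
[4] read 'b'  n2⇒n2 (via fail)  ** P0@[3:4],P4@[4:4]
[5] read 'b'  n2⇒n2 (via fail)  ** P0@[4:5],P4@[5:5]
[6] read 'b'  n2⇒n2 (via fail)  ** P0@[5:6],P4@[6:6]
[7] read 'c'  n2⇒n0 (via fail)
[8] read 'c'  n0⇒n0
[9] read 'a'  n0⇒n3
[10] read 'b'  n3⇒n4  ** P2@[9:10],P4@[10:10]
[11] read 'a'  n4⇒n5
[12] read 'b'  n5⇒n6  ** P1@[9:12],P2@[11:12],P4@[12:12]
[13] read 'c'  n6⇒n0 (via fail)
[14] read 'a'  n0⇒n3
[15] read 'b'  n3⇒n4  ** P2@[14:15],P4@[15:15]
[16] read 'a'  n4⇒n5
[17] read 'a'  n5⇒n7
[18] read 'a'  n7⇒n8  ** P3@[14:18]
[19] read 'a'  n8⇒n3 (via fail)
[20] read 'b'  n3⇒n4  ** P2@[19:20],P4@[20:20]
[21] read 'a'  n4⇒n5
[22] read 'b'  n5⇒n6  ** P1@[19:22],P2@[21:22],P4@[22:22]
[23] read 'c'  n6⇒n0 (via fail)
[24] read 'a'  n0⇒n3
[25] read 'b'  n3⇒n4  ** P2@[24:25],P4@[25:25]
[26] read 'a'  n4⇒n5
[27] read 'b'  n5⇒n6  ** P1@[24:27],P2@[26:27],P4@[27:27]
[28] read 'b'  n6⇒n2 (via fail)  ** P0@[27:28],P4@[28:28]
[29] read 'b'  n2⇒n2 (via fail)  ** P0@[28:29],P4@[29:29]
[30] read 'b'  n2⇒n2 (via fail)  ** P0@[29:30],P4@[30:30]
[31] read 'b'  n2⇒n2 (via fail)  ** P0@[30:31],P4@[31:31]
[32] read 'a'  n2⇒n3 (via fail)
[33] read 'c'  n3⇒n0 (via fail)
[34] read 'c'  n0⇒n0
[35] read 'a'  n0⇒n3
[36] read 'b'  n3⇒n4  ** P2@[35:36],P4@[36:36]
[37] read 'a'  n4⇒n5
[38] read 'a'  n5⇒n7
[39] read 'a'  n7⇒n8  ** P3@[35:39]
[40] read 'b'  n8⇒n4 (via fail)  ** P2@[39:40],P4@[40:40]
[41] read 'b'  n4⇒n2 (via fail)  ** P0@[40:41],P4@[41:41]
[42] read 'a'  n2⇒n3 (via fail)

Result: [[2,2],[2,4],[3,0],[3,4],[4,0],[4,4],[5,0],[5,4],[6,0],[6,4],[10,2],[10,4],[12,1],[12,2],[12,4],[15,2],[15,4],[18,3],[20,2],[20,4],[22,1],[22,2],[22,4],[25,2],[25,4],[27,1],[27,2],[27,4],[28,0],[28,4],[29,0],[29,4],[30,0],[30,4],[31,0],[31,4],[36,2],[36,4],[39,3],[40,2],[40,4],[41,0],[41,4]]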